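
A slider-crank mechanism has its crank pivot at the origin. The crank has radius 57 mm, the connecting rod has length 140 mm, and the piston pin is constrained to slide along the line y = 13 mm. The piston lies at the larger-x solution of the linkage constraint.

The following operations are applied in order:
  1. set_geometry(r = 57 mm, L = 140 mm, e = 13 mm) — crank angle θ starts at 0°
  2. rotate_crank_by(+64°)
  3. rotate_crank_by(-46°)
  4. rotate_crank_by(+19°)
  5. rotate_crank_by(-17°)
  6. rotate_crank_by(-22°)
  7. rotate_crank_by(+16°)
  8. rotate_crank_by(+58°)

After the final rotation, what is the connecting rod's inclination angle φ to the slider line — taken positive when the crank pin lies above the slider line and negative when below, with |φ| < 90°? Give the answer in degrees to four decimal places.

set_geometry: r = 57 mm, L = 140 mm, e = 13 mm; θ ← 0°
rotate_crank_by(+64°): θ ← 0° +64° = 64°
rotate_crank_by(-46°): θ ← 64° -46° = 18°
rotate_crank_by(+19°): θ ← 18° +19° = 37°
rotate_crank_by(-17°): θ ← 37° -17° = 20°
rotate_crank_by(-22°): θ ← 20° -22° = -2°
rotate_crank_by(+16°): θ ← -2° +16° = 14°
rotate_crank_by(+58°): θ ← 14° +58° = 72°
crank pin P = (r cos θ, r sin θ) = (17.613969, 54.210221)
h = r sin θ − e = 54.210221 − 13 = 41.210221
sin φ = h / L = 41.210221 / 140 = 0.29435872
φ = arcsin(0.29435872) = 17.119088°

17.1191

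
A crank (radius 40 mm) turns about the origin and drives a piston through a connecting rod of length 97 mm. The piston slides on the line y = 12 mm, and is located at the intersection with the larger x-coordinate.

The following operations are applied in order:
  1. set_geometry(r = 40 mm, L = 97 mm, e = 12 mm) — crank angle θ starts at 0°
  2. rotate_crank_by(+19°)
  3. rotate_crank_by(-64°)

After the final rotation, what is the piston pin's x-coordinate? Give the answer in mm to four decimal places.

set_geometry: r = 40 mm, L = 97 mm, e = 12 mm; θ ← 0°
rotate_crank_by(+19°): θ ← 0° +19° = 19°
rotate_crank_by(-64°): θ ← 19° -64° = -45°
crank pin P = (r cos θ, r sin θ) = (28.284271, -28.284271)
h = r sin θ − e = -28.284271 − 12 = -40.284271
x = r cos θ + √(L² − h²) = 28.284271 + √(9409.0 − 1622.8225) = 28.284271 + 88.239319 = 116.523591

116.5236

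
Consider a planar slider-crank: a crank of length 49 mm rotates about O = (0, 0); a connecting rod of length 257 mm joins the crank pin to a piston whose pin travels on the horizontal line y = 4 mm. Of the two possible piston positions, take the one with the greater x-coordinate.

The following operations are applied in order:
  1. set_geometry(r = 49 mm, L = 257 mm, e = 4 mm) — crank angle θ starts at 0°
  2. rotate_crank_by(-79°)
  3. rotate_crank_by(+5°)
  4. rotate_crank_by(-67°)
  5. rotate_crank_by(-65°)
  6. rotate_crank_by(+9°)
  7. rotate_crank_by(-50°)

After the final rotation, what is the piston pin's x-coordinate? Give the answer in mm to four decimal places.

234.5457

set_geometry: r = 49 mm, L = 257 mm, e = 4 mm; θ ← 0°
rotate_crank_by(-79°): θ ← 0° -79° = -79°
rotate_crank_by(+5°): θ ← -79° +5° = -74°
rotate_crank_by(-67°): θ ← -74° -67° = -141°
rotate_crank_by(-65°): θ ← -141° -65° = -206°
rotate_crank_by(+9°): θ ← -206° +9° = -197°
rotate_crank_by(-50°): θ ← -197° -50° = -247°
crank pin P = (r cos θ, r sin θ) = (-19.145825, 45.104738)
h = r sin θ − e = 45.104738 − 4 = 41.104738
x = r cos θ + √(L² − h²) = -19.145825 + √(66049.0 − 1689.5995) = -19.145825 + 253.691546 = 234.545721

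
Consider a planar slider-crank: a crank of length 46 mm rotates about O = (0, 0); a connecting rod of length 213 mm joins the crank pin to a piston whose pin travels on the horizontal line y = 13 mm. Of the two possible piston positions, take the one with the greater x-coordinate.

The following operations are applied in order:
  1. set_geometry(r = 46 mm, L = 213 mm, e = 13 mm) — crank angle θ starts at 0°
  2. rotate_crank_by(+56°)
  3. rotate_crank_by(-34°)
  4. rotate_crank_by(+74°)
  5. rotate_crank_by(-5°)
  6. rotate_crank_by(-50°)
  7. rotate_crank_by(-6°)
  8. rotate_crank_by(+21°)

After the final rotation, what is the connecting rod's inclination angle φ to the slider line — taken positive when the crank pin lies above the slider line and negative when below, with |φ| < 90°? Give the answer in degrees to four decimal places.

6.7772

set_geometry: r = 46 mm, L = 213 mm, e = 13 mm; θ ← 0°
rotate_crank_by(+56°): θ ← 0° +56° = 56°
rotate_crank_by(-34°): θ ← 56° -34° = 22°
rotate_crank_by(+74°): θ ← 22° +74° = 96°
rotate_crank_by(-5°): θ ← 96° -5° = 91°
rotate_crank_by(-50°): θ ← 91° -50° = 41°
rotate_crank_by(-6°): θ ← 41° -6° = 35°
rotate_crank_by(+21°): θ ← 35° +21° = 56°
crank pin P = (r cos θ, r sin θ) = (25.722874, 38.135728)
h = r sin θ − e = 38.135728 − 13 = 25.135728
sin φ = h / L = 25.135728 / 213 = 0.11800811
φ = arcsin(0.11800811) = 6.777159°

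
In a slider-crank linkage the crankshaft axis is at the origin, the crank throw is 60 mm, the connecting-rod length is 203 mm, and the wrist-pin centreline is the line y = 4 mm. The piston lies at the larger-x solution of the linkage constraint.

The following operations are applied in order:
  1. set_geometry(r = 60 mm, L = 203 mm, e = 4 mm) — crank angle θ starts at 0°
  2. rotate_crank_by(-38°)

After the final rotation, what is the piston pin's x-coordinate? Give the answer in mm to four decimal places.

246.1096

set_geometry: r = 60 mm, L = 203 mm, e = 4 mm; θ ← 0°
rotate_crank_by(-38°): θ ← 0° -38° = -38°
crank pin P = (r cos θ, r sin θ) = (47.280645, -36.939689)
h = r sin θ − e = -36.939689 − 4 = -40.939689
x = r cos θ + √(L² − h²) = 47.280645 + √(41209.0 − 1676.0581) = 47.280645 + 198.828926 = 246.109571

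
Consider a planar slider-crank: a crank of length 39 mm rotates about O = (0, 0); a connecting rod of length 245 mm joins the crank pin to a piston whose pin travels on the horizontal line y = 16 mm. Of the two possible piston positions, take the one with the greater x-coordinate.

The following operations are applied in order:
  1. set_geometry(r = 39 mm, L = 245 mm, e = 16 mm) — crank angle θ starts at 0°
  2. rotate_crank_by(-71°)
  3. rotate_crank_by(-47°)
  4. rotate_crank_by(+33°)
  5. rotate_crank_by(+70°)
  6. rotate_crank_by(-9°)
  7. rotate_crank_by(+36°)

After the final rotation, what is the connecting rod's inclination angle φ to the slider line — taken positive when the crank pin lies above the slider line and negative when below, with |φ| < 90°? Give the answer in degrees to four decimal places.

set_geometry: r = 39 mm, L = 245 mm, e = 16 mm; θ ← 0°
rotate_crank_by(-71°): θ ← 0° -71° = -71°
rotate_crank_by(-47°): θ ← -71° -47° = -118°
rotate_crank_by(+33°): θ ← -118° +33° = -85°
rotate_crank_by(+70°): θ ← -85° +70° = -15°
rotate_crank_by(-9°): θ ← -15° -9° = -24°
rotate_crank_by(+36°): θ ← -24° +36° = 12°
crank pin P = (r cos θ, r sin θ) = (38.147756, 8.108556)
h = r sin θ − e = 8.108556 − 16 = -7.891444
sin φ = h / L = -7.891444 / 245 = -0.03220998
φ = arcsin(-0.03220998) = -1.845815°

-1.8458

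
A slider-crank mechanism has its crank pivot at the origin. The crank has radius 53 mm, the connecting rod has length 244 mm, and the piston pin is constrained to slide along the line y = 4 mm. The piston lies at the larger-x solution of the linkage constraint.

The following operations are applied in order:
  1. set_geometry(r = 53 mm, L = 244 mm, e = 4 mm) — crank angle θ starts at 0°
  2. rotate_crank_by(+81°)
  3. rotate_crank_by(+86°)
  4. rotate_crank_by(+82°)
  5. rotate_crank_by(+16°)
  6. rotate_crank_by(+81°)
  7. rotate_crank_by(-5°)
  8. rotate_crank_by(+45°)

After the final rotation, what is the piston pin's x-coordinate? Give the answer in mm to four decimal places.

set_geometry: r = 53 mm, L = 244 mm, e = 4 mm; θ ← 0°
rotate_crank_by(+81°): θ ← 0° +81° = 81°
rotate_crank_by(+86°): θ ← 81° +86° = 167°
rotate_crank_by(+82°): θ ← 167° +82° = 249°
rotate_crank_by(+16°): θ ← 249° +16° = 265°
rotate_crank_by(+81°): θ ← 265° +81° = 346°
rotate_crank_by(-5°): θ ← 346° -5° = 341°
rotate_crank_by(+45°): θ ← 341° +45° = 386°
crank pin P = (r cos θ, r sin θ) = (47.636084, 23.233671)
h = r sin θ − e = 23.233671 − 4 = 19.233671
x = r cos θ + √(L² − h²) = 47.636084 + √(59536.0 − 369.9341) = 47.636084 + 243.240757 = 290.876842

290.8768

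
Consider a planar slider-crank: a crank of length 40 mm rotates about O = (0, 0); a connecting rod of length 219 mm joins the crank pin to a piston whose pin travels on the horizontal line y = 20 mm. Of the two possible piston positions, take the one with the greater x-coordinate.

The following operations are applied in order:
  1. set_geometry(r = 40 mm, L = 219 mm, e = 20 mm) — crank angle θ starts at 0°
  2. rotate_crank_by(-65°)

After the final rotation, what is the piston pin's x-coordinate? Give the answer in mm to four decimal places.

228.5570

set_geometry: r = 40 mm, L = 219 mm, e = 20 mm; θ ← 0°
rotate_crank_by(-65°): θ ← 0° -65° = -65°
crank pin P = (r cos θ, r sin θ) = (16.904730, -36.252311)
h = r sin θ − e = -36.252311 − 20 = -56.252311
x = r cos θ + √(L² − h²) = 16.904730 + √(47961.0 − 3164.3225) = 16.904730 + 211.652256 = 228.556986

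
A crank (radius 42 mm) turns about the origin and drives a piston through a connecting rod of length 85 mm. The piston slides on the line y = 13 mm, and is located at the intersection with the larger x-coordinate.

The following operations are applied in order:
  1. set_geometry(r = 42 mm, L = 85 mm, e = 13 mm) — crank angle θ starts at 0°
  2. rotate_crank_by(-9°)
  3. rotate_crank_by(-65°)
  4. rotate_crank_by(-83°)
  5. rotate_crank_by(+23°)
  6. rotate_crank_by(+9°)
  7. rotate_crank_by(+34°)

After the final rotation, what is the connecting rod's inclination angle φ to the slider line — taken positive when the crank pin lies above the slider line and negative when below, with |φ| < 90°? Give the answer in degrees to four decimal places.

-40.3146

set_geometry: r = 42 mm, L = 85 mm, e = 13 mm; θ ← 0°
rotate_crank_by(-9°): θ ← 0° -9° = -9°
rotate_crank_by(-65°): θ ← -9° -65° = -74°
rotate_crank_by(-83°): θ ← -74° -83° = -157°
rotate_crank_by(+23°): θ ← -157° +23° = -134°
rotate_crank_by(+9°): θ ← -134° +9° = -125°
rotate_crank_by(+34°): θ ← -125° +34° = -91°
crank pin P = (r cos θ, r sin θ) = (-0.733001, -41.993603)
h = r sin θ − e = -41.993603 − 13 = -54.993603
sin φ = h / L = -54.993603 / 85 = -0.64698357
φ = arcsin(-0.64698357) = -40.314560°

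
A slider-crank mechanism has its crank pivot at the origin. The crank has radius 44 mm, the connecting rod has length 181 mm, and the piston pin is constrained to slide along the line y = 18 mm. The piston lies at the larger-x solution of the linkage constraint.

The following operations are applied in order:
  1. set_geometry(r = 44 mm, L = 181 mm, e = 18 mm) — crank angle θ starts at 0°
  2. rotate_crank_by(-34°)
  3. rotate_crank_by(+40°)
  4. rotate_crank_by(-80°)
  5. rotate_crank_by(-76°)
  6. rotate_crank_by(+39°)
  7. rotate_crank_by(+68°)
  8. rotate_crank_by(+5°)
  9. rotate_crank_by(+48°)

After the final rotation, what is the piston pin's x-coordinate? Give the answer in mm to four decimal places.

224.0348

set_geometry: r = 44 mm, L = 181 mm, e = 18 mm; θ ← 0°
rotate_crank_by(-34°): θ ← 0° -34° = -34°
rotate_crank_by(+40°): θ ← -34° +40° = 6°
rotate_crank_by(-80°): θ ← 6° -80° = -74°
rotate_crank_by(-76°): θ ← -74° -76° = -150°
rotate_crank_by(+39°): θ ← -150° +39° = -111°
rotate_crank_by(+68°): θ ← -111° +68° = -43°
rotate_crank_by(+5°): θ ← -43° +5° = -38°
rotate_crank_by(+48°): θ ← -38° +48° = 10°
crank pin P = (r cos θ, r sin θ) = (43.331541, 7.640520)
h = r sin θ − e = 7.640520 − 18 = -10.359480
x = r cos θ + √(L² − h²) = 43.331541 + √(32761.0 − 107.3188) = 43.331541 + 180.703296 = 224.034837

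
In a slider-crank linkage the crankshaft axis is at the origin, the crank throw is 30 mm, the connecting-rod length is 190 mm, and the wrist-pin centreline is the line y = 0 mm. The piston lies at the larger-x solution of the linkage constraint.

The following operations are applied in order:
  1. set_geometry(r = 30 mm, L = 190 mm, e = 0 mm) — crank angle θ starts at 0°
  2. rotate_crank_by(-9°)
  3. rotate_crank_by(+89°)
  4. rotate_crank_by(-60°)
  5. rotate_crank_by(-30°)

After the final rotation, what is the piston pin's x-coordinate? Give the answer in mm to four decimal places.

219.4728

set_geometry: r = 30 mm, L = 190 mm, e = 0 mm; θ ← 0°
rotate_crank_by(-9°): θ ← 0° -9° = -9°
rotate_crank_by(+89°): θ ← -9° +89° = 80°
rotate_crank_by(-60°): θ ← 80° -60° = 20°
rotate_crank_by(-30°): θ ← 20° -30° = -10°
crank pin P = (r cos θ, r sin θ) = (29.544233, -5.209445)
h = r sin θ − e = -5.209445 − 0 = -5.209445
x = r cos θ + √(L² − h²) = 29.544233 + √(36100.0 − 27.1383) = 29.544233 + 189.928570 = 219.472803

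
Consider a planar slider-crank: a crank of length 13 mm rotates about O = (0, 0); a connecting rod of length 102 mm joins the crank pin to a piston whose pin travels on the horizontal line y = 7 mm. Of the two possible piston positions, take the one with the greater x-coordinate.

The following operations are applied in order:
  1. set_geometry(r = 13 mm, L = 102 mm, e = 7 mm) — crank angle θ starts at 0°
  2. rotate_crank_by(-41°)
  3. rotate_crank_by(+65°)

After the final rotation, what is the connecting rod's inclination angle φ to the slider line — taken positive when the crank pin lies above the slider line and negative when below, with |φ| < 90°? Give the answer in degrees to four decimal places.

-0.9620

set_geometry: r = 13 mm, L = 102 mm, e = 7 mm; θ ← 0°
rotate_crank_by(-41°): θ ← 0° -41° = -41°
rotate_crank_by(+65°): θ ← -41° +65° = 24°
crank pin P = (r cos θ, r sin θ) = (11.876091, 5.287576)
h = r sin θ − e = 5.287576 − 7 = -1.712424
sin φ = h / L = -1.712424 / 102 = -0.01678847
φ = arcsin(-0.01678847) = -0.961953°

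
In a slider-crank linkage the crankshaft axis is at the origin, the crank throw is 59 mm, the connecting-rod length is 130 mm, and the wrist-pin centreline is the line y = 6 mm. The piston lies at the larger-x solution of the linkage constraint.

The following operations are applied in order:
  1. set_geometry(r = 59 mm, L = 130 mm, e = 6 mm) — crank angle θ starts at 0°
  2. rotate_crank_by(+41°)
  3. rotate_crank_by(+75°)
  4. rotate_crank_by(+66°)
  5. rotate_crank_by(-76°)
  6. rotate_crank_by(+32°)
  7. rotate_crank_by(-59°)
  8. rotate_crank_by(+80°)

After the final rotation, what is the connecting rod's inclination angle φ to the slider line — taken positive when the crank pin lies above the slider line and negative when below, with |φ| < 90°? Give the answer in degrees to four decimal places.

set_geometry: r = 59 mm, L = 130 mm, e = 6 mm; θ ← 0°
rotate_crank_by(+41°): θ ← 0° +41° = 41°
rotate_crank_by(+75°): θ ← 41° +75° = 116°
rotate_crank_by(+66°): θ ← 116° +66° = 182°
rotate_crank_by(-76°): θ ← 182° -76° = 106°
rotate_crank_by(+32°): θ ← 106° +32° = 138°
rotate_crank_by(-59°): θ ← 138° -59° = 79°
rotate_crank_by(+80°): θ ← 79° +80° = 159°
crank pin P = (r cos θ, r sin θ) = (-55.081245, 21.143709)
h = r sin θ − e = 21.143709 − 6 = 15.143709
sin φ = h / L = 15.143709 / 130 = 0.11649007
φ = arcsin(0.11649007) = 6.689577°

6.6896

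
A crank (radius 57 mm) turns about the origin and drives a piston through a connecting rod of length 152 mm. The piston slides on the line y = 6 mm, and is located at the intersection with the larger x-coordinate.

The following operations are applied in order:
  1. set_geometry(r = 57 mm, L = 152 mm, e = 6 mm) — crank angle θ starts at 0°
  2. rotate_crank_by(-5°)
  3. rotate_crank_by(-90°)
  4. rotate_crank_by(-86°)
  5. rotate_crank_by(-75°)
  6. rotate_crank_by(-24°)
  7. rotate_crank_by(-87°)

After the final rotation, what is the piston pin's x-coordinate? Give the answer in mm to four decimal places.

set_geometry: r = 57 mm, L = 152 mm, e = 6 mm; θ ← 0°
rotate_crank_by(-5°): θ ← 0° -5° = -5°
rotate_crank_by(-90°): θ ← -5° -90° = -95°
rotate_crank_by(-86°): θ ← -95° -86° = -181°
rotate_crank_by(-75°): θ ← -181° -75° = -256°
rotate_crank_by(-24°): θ ← -256° -24° = -280°
rotate_crank_by(-87°): θ ← -280° -87° = -367°
crank pin P = (r cos θ, r sin θ) = (56.575131, -6.946553)
h = r sin θ − e = -6.946553 − 6 = -12.946553
x = r cos θ + √(L² − h²) = 56.575131 + √(23104.0 − 167.6132) = 56.575131 + 151.447637 = 208.022768

208.0228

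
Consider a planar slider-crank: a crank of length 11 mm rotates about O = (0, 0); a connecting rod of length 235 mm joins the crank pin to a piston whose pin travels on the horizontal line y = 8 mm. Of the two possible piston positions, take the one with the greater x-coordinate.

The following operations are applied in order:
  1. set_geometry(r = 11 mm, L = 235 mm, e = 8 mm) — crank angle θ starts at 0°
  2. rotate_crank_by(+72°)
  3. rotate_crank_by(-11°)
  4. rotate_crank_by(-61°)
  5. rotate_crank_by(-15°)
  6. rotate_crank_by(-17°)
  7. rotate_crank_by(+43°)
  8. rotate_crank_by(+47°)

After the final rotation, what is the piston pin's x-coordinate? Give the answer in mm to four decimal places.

240.8254

set_geometry: r = 11 mm, L = 235 mm, e = 8 mm; θ ← 0°
rotate_crank_by(+72°): θ ← 0° +72° = 72°
rotate_crank_by(-11°): θ ← 72° -11° = 61°
rotate_crank_by(-61°): θ ← 61° -61° = 0°
rotate_crank_by(-15°): θ ← 0° -15° = -15°
rotate_crank_by(-17°): θ ← -15° -17° = -32°
rotate_crank_by(+43°): θ ← -32° +43° = 11°
rotate_crank_by(+47°): θ ← 11° +47° = 58°
crank pin P = (r cos θ, r sin θ) = (5.829112, 9.328529)
h = r sin θ − e = 9.328529 − 8 = 1.328529
x = r cos θ + √(L² − h²) = 5.829112 + √(55225.0 − 1.7650) = 5.829112 + 234.996245 = 240.825357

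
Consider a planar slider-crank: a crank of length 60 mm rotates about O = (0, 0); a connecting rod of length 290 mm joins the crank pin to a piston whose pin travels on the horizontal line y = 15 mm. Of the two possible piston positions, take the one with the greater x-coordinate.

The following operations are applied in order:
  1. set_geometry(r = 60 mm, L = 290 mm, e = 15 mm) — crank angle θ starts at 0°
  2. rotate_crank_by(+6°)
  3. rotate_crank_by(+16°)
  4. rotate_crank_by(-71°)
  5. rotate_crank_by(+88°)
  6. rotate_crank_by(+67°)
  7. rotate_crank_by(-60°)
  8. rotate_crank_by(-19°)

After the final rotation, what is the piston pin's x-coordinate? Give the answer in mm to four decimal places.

set_geometry: r = 60 mm, L = 290 mm, e = 15 mm; θ ← 0°
rotate_crank_by(+6°): θ ← 0° +6° = 6°
rotate_crank_by(+16°): θ ← 6° +16° = 22°
rotate_crank_by(-71°): θ ← 22° -71° = -49°
rotate_crank_by(+88°): θ ← -49° +88° = 39°
rotate_crank_by(+67°): θ ← 39° +67° = 106°
rotate_crank_by(-60°): θ ← 106° -60° = 46°
rotate_crank_by(-19°): θ ← 46° -19° = 27°
crank pin P = (r cos θ, r sin θ) = (53.460391, 27.239430)
h = r sin θ − e = 27.239430 − 15 = 12.239430
x = r cos θ + √(L² − h²) = 53.460391 + √(84100.0 − 149.8036) = 53.460391 + 289.741603 = 343.201994

343.2020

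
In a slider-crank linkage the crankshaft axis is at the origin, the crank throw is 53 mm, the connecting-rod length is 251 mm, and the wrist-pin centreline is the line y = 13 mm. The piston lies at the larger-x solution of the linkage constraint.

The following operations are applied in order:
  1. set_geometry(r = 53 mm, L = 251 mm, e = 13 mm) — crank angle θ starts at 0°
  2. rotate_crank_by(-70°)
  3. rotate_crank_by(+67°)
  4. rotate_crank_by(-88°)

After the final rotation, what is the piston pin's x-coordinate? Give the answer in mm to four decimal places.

241.2445

set_geometry: r = 53 mm, L = 251 mm, e = 13 mm; θ ← 0°
rotate_crank_by(-70°): θ ← 0° -70° = -70°
rotate_crank_by(+67°): θ ← -70° +67° = -3°
rotate_crank_by(-88°): θ ← -3° -88° = -91°
crank pin P = (r cos θ, r sin θ) = (-0.924978, -52.991928)
h = r sin θ − e = -52.991928 − 13 = -65.991928
x = r cos θ + √(L² − h²) = -0.924978 + √(63001.0 − 4354.9345) = -0.924978 + 242.169497 = 241.244520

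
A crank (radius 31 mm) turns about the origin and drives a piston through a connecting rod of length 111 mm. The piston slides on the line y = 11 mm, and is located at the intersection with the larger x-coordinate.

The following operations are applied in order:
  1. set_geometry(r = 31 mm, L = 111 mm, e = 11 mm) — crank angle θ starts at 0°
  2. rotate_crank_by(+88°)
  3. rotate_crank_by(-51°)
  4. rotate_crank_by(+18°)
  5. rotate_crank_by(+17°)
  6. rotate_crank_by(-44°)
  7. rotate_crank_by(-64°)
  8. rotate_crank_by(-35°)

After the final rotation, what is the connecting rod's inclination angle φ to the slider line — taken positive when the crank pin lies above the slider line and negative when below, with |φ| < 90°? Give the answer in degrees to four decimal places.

-21.2946

set_geometry: r = 31 mm, L = 111 mm, e = 11 mm; θ ← 0°
rotate_crank_by(+88°): θ ← 0° +88° = 88°
rotate_crank_by(-51°): θ ← 88° -51° = 37°
rotate_crank_by(+18°): θ ← 37° +18° = 55°
rotate_crank_by(+17°): θ ← 55° +17° = 72°
rotate_crank_by(-44°): θ ← 72° -44° = 28°
rotate_crank_by(-64°): θ ← 28° -64° = -36°
rotate_crank_by(-35°): θ ← -36° -35° = -71°
crank pin P = (r cos θ, r sin θ) = (10.092613, -29.311076)
h = r sin θ − e = -29.311076 − 11 = -40.311076
sin φ = h / L = -40.311076 / 111 = -0.36316285
φ = arcsin(-0.36316285) = -21.294565°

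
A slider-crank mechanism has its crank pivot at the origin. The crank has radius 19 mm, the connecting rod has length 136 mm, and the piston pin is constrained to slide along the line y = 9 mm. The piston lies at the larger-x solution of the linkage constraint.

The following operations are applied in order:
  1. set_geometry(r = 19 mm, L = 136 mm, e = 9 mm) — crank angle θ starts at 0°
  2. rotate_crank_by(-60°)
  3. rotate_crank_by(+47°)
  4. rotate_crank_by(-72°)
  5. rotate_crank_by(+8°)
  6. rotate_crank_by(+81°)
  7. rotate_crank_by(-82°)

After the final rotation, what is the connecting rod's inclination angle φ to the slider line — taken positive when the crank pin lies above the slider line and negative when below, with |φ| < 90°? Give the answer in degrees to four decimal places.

-11.7025

set_geometry: r = 19 mm, L = 136 mm, e = 9 mm; θ ← 0°
rotate_crank_by(-60°): θ ← 0° -60° = -60°
rotate_crank_by(+47°): θ ← -60° +47° = -13°
rotate_crank_by(-72°): θ ← -13° -72° = -85°
rotate_crank_by(+8°): θ ← -85° +8° = -77°
rotate_crank_by(+81°): θ ← -77° +81° = 4°
rotate_crank_by(-82°): θ ← 4° -82° = -78°
crank pin P = (r cos θ, r sin θ) = (3.950322, -18.584804)
h = r sin θ − e = -18.584804 − 9 = -27.584804
sin φ = h / L = -27.584804 / 136 = -0.20282944
φ = arcsin(-0.20282944) = -11.702466°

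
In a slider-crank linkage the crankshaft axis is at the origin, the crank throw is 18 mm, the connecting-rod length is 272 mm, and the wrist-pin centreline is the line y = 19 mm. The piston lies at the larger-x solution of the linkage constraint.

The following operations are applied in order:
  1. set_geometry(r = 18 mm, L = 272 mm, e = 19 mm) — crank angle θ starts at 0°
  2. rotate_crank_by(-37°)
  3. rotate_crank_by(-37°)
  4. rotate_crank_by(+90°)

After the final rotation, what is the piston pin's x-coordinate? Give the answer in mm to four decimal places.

288.9402

set_geometry: r = 18 mm, L = 272 mm, e = 19 mm; θ ← 0°
rotate_crank_by(-37°): θ ← 0° -37° = -37°
rotate_crank_by(-37°): θ ← -37° -37° = -74°
rotate_crank_by(+90°): θ ← -74° +90° = 16°
crank pin P = (r cos θ, r sin θ) = (17.302711, 4.961472)
h = r sin θ − e = 4.961472 − 19 = -14.038528
x = r cos θ + √(L² − h²) = 17.302711 + √(73984.0 − 197.0803) = 17.302711 + 271.637479 = 288.940189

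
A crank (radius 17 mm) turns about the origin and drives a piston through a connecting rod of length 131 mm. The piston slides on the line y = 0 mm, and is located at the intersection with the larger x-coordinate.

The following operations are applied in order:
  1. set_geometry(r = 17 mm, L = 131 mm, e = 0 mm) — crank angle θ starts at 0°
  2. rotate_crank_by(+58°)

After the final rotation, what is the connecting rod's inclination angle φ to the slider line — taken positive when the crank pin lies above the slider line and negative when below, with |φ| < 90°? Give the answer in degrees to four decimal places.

set_geometry: r = 17 mm, L = 131 mm, e = 0 mm; θ ← 0°
rotate_crank_by(+58°): θ ← 0° +58° = 58°
crank pin P = (r cos θ, r sin θ) = (9.008627, 14.416818)
h = r sin θ − e = 14.416818 − 0 = 14.416818
sin φ = h / L = 14.416818 / 131 = 0.11005204
φ = arcsin(0.11005204) = 6.318316°

6.3183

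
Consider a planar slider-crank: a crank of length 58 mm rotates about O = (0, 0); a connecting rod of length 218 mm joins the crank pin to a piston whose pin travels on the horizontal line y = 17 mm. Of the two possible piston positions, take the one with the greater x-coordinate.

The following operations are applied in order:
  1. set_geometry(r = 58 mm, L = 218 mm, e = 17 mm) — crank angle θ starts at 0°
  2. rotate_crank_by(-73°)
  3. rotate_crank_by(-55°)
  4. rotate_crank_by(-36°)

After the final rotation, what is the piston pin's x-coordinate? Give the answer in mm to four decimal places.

set_geometry: r = 58 mm, L = 218 mm, e = 17 mm; θ ← 0°
rotate_crank_by(-73°): θ ← 0° -73° = -73°
rotate_crank_by(-55°): θ ← -73° -55° = -128°
rotate_crank_by(-36°): θ ← -128° -36° = -164°
crank pin P = (r cos θ, r sin θ) = (-55.753178, -15.986967)
h = r sin θ − e = -15.986967 − 17 = -32.986967
x = r cos θ + √(L² − h²) = -55.753178 + √(47524.0 − 1088.1400) = -55.753178 + 215.489814 = 159.736636

159.7366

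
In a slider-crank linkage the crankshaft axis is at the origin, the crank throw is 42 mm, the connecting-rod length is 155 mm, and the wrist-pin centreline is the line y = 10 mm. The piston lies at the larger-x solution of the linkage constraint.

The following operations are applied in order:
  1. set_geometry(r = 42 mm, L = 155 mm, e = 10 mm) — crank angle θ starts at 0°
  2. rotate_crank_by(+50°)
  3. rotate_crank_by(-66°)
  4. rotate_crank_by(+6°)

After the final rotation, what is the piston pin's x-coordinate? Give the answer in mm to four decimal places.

195.3942

set_geometry: r = 42 mm, L = 155 mm, e = 10 mm; θ ← 0°
rotate_crank_by(+50°): θ ← 0° +50° = 50°
rotate_crank_by(-66°): θ ← 50° -66° = -16°
rotate_crank_by(+6°): θ ← -16° +6° = -10°
crank pin P = (r cos θ, r sin θ) = (41.361926, -7.293223)
h = r sin θ − e = -7.293223 − 10 = -17.293223
x = r cos θ + √(L² − h²) = 41.361926 + √(24025.0 − 299.0556) = 41.361926 + 154.032284 = 195.394209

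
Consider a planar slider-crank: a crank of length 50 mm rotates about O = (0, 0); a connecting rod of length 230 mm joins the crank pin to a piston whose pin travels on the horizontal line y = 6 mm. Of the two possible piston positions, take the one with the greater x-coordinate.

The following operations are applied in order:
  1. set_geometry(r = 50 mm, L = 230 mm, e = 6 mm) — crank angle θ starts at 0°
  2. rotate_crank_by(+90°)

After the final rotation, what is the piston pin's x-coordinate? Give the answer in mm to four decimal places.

set_geometry: r = 50 mm, L = 230 mm, e = 6 mm; θ ← 0°
rotate_crank_by(+90°): θ ← 0° +90° = 90°
crank pin P = (r cos θ, r sin θ) = (0.000000, 50.000000)
h = r sin θ − e = 50.000000 − 6 = 44.000000
x = r cos θ + √(L² − h²) = 0.000000 + √(52900.0 − 1936.0000) = 0.000000 + 225.752076 = 225.752076

225.7521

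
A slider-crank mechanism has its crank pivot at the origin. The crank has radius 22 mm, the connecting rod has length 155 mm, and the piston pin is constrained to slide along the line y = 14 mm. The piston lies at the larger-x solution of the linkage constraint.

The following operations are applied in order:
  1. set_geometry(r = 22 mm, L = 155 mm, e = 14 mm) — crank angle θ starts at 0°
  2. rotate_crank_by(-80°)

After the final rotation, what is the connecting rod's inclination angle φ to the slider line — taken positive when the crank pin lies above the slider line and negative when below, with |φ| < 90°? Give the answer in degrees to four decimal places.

set_geometry: r = 22 mm, L = 155 mm, e = 14 mm; θ ← 0°
rotate_crank_by(-80°): θ ← 0° -80° = -80°
crank pin P = (r cos θ, r sin θ) = (3.820260, -21.665771)
h = r sin θ − e = -21.665771 − 14 = -35.665771
sin φ = h / L = -35.665771 / 155 = -0.23010175
φ = arcsin(-0.23010175) = -13.303062°

-13.3031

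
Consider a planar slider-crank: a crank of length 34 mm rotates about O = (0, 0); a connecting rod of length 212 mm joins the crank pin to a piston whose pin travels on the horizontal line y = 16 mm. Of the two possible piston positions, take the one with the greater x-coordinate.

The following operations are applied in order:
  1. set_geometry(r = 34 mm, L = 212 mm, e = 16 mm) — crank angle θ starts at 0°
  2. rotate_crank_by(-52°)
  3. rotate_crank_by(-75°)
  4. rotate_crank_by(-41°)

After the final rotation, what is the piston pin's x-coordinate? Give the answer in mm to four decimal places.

177.4841

set_geometry: r = 34 mm, L = 212 mm, e = 16 mm; θ ← 0°
rotate_crank_by(-52°): θ ← 0° -52° = -52°
rotate_crank_by(-75°): θ ← -52° -75° = -127°
rotate_crank_by(-41°): θ ← -127° -41° = -168°
crank pin P = (r cos θ, r sin θ) = (-33.257018, -7.068997)
h = r sin θ − e = -7.068997 − 16 = -23.068997
x = r cos θ + √(L² − h²) = -33.257018 + √(44944.0 − 532.1786) = -33.257018 + 210.741124 = 177.484106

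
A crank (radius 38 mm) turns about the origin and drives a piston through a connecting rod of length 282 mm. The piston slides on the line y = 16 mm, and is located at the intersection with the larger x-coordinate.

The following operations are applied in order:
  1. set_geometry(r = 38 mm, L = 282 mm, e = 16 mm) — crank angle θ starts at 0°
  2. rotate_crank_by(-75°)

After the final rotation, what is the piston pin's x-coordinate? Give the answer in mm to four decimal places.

set_geometry: r = 38 mm, L = 282 mm, e = 16 mm; θ ← 0°
rotate_crank_by(-75°): θ ← 0° -75° = -75°
crank pin P = (r cos θ, r sin θ) = (9.835124, -36.705181)
h = r sin θ − e = -36.705181 − 16 = -52.705181
x = r cos θ + √(L² − h²) = 9.835124 + √(79524.0 − 2777.8361) = 9.835124 + 277.030980 = 286.866104

286.8661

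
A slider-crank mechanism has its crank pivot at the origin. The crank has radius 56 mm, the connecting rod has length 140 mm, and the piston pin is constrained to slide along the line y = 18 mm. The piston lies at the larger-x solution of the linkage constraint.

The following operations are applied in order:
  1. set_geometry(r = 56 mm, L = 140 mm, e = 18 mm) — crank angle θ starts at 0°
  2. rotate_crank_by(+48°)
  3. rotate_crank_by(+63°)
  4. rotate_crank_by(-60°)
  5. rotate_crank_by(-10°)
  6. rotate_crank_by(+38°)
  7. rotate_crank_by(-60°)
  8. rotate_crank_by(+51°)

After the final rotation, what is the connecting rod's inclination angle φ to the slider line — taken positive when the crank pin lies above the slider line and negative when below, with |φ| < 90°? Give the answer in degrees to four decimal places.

set_geometry: r = 56 mm, L = 140 mm, e = 18 mm; θ ← 0°
rotate_crank_by(+48°): θ ← 0° +48° = 48°
rotate_crank_by(+63°): θ ← 48° +63° = 111°
rotate_crank_by(-60°): θ ← 111° -60° = 51°
rotate_crank_by(-10°): θ ← 51° -10° = 41°
rotate_crank_by(+38°): θ ← 41° +38° = 79°
rotate_crank_by(-60°): θ ← 79° -60° = 19°
rotate_crank_by(+51°): θ ← 19° +51° = 70°
crank pin P = (r cos θ, r sin θ) = (19.153128, 52.622787)
h = r sin θ − e = 52.622787 − 18 = 34.622787
sin φ = h / L = 34.622787 / 140 = 0.24730562
φ = arcsin(0.24730562) = 14.318130°

14.3181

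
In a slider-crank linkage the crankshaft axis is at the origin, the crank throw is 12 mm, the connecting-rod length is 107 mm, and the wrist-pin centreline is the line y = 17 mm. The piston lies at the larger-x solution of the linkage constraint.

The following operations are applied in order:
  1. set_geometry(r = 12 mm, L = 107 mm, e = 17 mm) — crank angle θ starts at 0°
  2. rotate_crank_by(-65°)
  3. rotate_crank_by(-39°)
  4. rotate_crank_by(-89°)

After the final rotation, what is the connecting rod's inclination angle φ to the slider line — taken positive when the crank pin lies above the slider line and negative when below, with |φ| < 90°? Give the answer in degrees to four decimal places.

-7.6806

set_geometry: r = 12 mm, L = 107 mm, e = 17 mm; θ ← 0°
rotate_crank_by(-65°): θ ← 0° -65° = -65°
rotate_crank_by(-39°): θ ← -65° -39° = -104°
rotate_crank_by(-89°): θ ← -104° -89° = -193°
crank pin P = (r cos θ, r sin θ) = (-11.692441, 2.699413)
h = r sin θ − e = 2.699413 − 17 = -14.300587
sin φ = h / L = -14.300587 / 107 = -0.13365035
φ = arcsin(-0.13365035) = -7.680583°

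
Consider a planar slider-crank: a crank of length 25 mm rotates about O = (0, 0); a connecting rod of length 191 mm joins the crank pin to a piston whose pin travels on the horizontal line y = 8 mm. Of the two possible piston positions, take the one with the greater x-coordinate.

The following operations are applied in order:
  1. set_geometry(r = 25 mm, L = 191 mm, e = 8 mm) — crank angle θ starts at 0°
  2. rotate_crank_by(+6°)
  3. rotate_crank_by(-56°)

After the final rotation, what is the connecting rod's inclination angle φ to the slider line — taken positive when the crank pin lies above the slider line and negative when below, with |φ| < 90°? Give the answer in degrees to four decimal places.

set_geometry: r = 25 mm, L = 191 mm, e = 8 mm; θ ← 0°
rotate_crank_by(+6°): θ ← 0° +6° = 6°
rotate_crank_by(-56°): θ ← 6° -56° = -50°
crank pin P = (r cos θ, r sin θ) = (16.069690, -19.151111)
h = r sin θ − e = -19.151111 − 8 = -27.151111
sin φ = h / L = -27.151111 / 191 = -0.14215241
φ = arcsin(-0.14215241) = -8.172416°

-8.1724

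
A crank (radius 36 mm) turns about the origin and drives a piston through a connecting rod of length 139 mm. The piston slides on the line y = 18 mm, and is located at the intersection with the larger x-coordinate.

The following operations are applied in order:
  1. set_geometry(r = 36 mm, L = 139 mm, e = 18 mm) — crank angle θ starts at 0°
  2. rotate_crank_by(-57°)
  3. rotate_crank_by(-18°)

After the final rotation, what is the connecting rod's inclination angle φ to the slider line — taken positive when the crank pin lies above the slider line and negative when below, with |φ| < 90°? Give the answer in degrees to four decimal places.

set_geometry: r = 36 mm, L = 139 mm, e = 18 mm; θ ← 0°
rotate_crank_by(-57°): θ ← 0° -57° = -57°
rotate_crank_by(-18°): θ ← -57° -18° = -75°
crank pin P = (r cos θ, r sin θ) = (9.317486, -34.773330)
h = r sin θ − e = -34.773330 − 18 = -52.773330
sin φ = h / L = -52.773330 / 139 = -0.37966424
φ = arcsin(-0.37966424) = -22.312887°

-22.3129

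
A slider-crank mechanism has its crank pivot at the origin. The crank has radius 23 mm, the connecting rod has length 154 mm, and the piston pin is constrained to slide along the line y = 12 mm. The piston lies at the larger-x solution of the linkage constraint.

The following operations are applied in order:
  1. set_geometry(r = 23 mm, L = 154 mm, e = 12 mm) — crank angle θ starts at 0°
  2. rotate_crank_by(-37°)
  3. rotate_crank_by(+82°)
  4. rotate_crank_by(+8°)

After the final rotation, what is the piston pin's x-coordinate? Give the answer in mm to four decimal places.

set_geometry: r = 23 mm, L = 154 mm, e = 12 mm; θ ← 0°
rotate_crank_by(-37°): θ ← 0° -37° = -37°
rotate_crank_by(+82°): θ ← -37° +82° = 45°
rotate_crank_by(+8°): θ ← 45° +8° = 53°
crank pin P = (r cos θ, r sin θ) = (13.841746, 18.368617)
h = r sin θ − e = 18.368617 − 12 = 6.368617
x = r cos θ + √(L² − h²) = 13.841746 + √(23716.0 − 40.5593) = 13.841746 + 153.868258 = 167.710003

167.7100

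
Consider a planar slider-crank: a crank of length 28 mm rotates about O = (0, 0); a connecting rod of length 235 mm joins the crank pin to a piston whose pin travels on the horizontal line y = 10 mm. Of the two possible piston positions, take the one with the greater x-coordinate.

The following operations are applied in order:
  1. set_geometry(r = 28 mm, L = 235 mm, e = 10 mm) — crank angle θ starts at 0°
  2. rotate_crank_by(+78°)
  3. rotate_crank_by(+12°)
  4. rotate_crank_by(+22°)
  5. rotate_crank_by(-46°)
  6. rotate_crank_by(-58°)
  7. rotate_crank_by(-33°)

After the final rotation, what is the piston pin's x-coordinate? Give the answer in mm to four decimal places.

set_geometry: r = 28 mm, L = 235 mm, e = 10 mm; θ ← 0°
rotate_crank_by(+78°): θ ← 0° +78° = 78°
rotate_crank_by(+12°): θ ← 78° +12° = 90°
rotate_crank_by(+22°): θ ← 90° +22° = 112°
rotate_crank_by(-46°): θ ← 112° -46° = 66°
rotate_crank_by(-58°): θ ← 66° -58° = 8°
rotate_crank_by(-33°): θ ← 8° -33° = -25°
crank pin P = (r cos θ, r sin θ) = (25.376618, -11.833311)
h = r sin θ − e = -11.833311 − 10 = -21.833311
x = r cos θ + √(L² − h²) = 25.376618 + √(55225.0 − 476.6935) = 25.376618 + 233.983560 = 259.360178

259.3602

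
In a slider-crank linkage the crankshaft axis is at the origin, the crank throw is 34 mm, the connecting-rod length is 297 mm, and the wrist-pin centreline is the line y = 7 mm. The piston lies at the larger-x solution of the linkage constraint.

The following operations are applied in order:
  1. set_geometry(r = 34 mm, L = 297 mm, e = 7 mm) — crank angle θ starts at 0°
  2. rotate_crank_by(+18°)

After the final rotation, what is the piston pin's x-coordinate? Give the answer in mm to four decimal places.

set_geometry: r = 34 mm, L = 297 mm, e = 7 mm; θ ← 0°
rotate_crank_by(+18°): θ ← 0° +18° = 18°
crank pin P = (r cos θ, r sin θ) = (32.335922, 10.506578)
h = r sin θ − e = 10.506578 − 7 = 3.506578
x = r cos θ + √(L² − h²) = 32.335922 + √(88209.0 − 12.2961) = 32.335922 + 296.979299 = 329.315220

329.3152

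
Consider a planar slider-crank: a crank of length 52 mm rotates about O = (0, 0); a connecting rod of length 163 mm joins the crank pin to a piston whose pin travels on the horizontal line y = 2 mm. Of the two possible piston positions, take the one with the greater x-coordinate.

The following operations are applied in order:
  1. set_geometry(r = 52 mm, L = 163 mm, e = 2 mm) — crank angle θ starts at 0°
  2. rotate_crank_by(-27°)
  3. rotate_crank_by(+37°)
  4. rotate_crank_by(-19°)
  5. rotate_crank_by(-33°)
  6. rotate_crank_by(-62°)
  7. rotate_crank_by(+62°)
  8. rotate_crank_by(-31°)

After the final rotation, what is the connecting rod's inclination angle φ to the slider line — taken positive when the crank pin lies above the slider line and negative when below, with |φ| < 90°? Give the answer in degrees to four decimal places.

set_geometry: r = 52 mm, L = 163 mm, e = 2 mm; θ ← 0°
rotate_crank_by(-27°): θ ← 0° -27° = -27°
rotate_crank_by(+37°): θ ← -27° +37° = 10°
rotate_crank_by(-19°): θ ← 10° -19° = -9°
rotate_crank_by(-33°): θ ← -9° -33° = -42°
rotate_crank_by(-62°): θ ← -42° -62° = -104°
rotate_crank_by(+62°): θ ← -104° +62° = -42°
rotate_crank_by(-31°): θ ← -42° -31° = -73°
crank pin P = (r cos θ, r sin θ) = (15.203329, -49.727847)
h = r sin θ − e = -49.727847 − 2 = -51.727847
sin φ = h / L = -51.727847 / 163 = -0.31734876
φ = arcsin(-0.31734876) = -18.502664°

-18.5027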